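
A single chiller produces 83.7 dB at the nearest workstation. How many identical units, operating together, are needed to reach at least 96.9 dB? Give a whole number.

Need L₁ + 10·log₁₀ N ≥ 96.9, i.e. log₁₀ N ≥ 1.32.
N ≥ 10^(13.2/10) = 20.893, so N = 21.

21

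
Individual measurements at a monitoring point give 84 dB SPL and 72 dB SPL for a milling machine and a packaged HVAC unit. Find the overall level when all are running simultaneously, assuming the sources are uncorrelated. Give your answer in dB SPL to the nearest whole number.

For uncorrelated sources the intensities add, so convert each level to linear form, sum, and take 10·log₁₀ of the total.
Σ 10^(L/10) = 10^(84/10) + 10^(72/10) = 2.670e+08.
L_total = 10·log₁₀(2.670e+08) = 84.27 dB SPL.

84 dB SPL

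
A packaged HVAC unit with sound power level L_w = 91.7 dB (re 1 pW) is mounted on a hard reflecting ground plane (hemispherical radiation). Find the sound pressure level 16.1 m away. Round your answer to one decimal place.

59.6 dB

L_p = L_w − 10·log₁₀(2π·r²) with r = 16.1 m.
2π·r² = 1629 m², 10·log₁₀ of that is 32.118 dB.
L_p = 91.7 − 32.118 = 59.58 dB.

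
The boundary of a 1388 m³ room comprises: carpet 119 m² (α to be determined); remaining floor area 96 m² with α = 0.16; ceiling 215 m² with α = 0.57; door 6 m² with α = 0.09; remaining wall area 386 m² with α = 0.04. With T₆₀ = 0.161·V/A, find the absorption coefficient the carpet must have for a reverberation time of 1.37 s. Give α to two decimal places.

A = 0.161·V/T₆₀ = 0.161·1388/1.37 = 163.12 m² sabins.
Absorption from the other surfaces = 96·0.16 + 215·0.57 + 6·0.09 + 386·0.04 = 153.89 m², so the carpet must supply 9.23 m² over 119 m².
α = 9.23/119 = 0.078.

0.08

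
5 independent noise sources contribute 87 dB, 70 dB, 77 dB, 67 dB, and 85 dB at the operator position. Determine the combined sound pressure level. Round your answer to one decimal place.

Incoherent sources combine by intensity addition: L_total = 10·log₁₀(Σ 10^(L_i/10)).
Σ 10^(L/10) = 10^(87/10) + 10^(70/10) + 10^(77/10) + 10^(67/10) + 10^(85/10) = 8.825e+08.
L_total = 10·log₁₀(8.825e+08) = 89.46 dB.

89.5 dB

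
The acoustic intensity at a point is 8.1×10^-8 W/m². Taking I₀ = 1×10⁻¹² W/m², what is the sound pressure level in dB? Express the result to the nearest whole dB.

49 dB

I/I₀ = 8.1×10^-8/10⁻¹² = 8.1×10^4, and L = 10·log₁₀(I/I₀).
L = 10·(0.9085 + 4) = 49.08 dB.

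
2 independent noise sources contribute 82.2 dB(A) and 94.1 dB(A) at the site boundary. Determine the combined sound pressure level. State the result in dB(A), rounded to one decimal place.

Incoherent sources combine by intensity addition: L_total = 10·log₁₀(Σ 10^(L_i/10)).
Σ 10^(L/10) = 10^(82.2/10) + 10^(94.1/10) = 2.736e+09.
L_total = 10·log₁₀(2.736e+09) = 94.37 dB(A).

94.4 dB(A)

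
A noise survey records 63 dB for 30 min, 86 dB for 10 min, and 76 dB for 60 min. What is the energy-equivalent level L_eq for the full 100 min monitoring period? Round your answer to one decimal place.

78.1 dB

Weight each interval's intensity by its duration and average over T = 100 min:
Σ tᵢ·10^(Lᵢ/10) = 30·10^(63/10) + 10·10^(86/10) + 60·10^(76/10) = 6.430e+09.
L_eq = 10·log₁₀(6.430e+09/100) = 78.08 dB.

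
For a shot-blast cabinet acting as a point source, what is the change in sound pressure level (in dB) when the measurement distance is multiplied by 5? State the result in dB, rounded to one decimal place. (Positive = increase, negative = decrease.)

Point-source spreading: ΔL = −20·log₁₀(r₂/r₁).
ΔL = −20·log₁₀(5) = -13.98 dB.

-14.0 dB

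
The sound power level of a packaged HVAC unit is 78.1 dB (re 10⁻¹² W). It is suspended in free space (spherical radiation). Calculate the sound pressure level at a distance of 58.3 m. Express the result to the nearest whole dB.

32 dB

Free-field spherical radiation: L_p = L_w − 10·log₁₀(4π·r²), r = 58.3 m.
4π·r² = 4.271e+04 m², 10·log₁₀ of that is 46.305 dB.
L_p = 78.1 − 46.305 = 31.79 dB.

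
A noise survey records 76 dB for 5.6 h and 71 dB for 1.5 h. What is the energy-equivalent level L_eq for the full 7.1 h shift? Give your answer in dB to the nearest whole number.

75 dB

The energy average is taken in the linear domain: L_eq = 10·log₁₀[(Σ tᵢ·10^(Lᵢ/10))/T], T = 7.1 h.
Σ tᵢ·10^(Lᵢ/10) = 5.6·10^(76/10) + 1.5·10^(71/10) = 2.418e+08.
L_eq = 10·log₁₀(2.418e+08/7.1) = 75.32 dB.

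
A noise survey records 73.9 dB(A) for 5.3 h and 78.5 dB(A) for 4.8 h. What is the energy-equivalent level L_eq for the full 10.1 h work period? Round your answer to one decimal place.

76.7 dB(A)

The energy average is taken in the linear domain: L_eq = 10·log₁₀[(Σ tᵢ·10^(Lᵢ/10))/T], T = 10.1 h.
Σ tᵢ·10^(Lᵢ/10) = 5.3·10^(73.9/10) + 4.8·10^(78.5/10) = 4.699e+08.
L_eq = 10·log₁₀(4.699e+08/10.1) = 76.68 dB(A).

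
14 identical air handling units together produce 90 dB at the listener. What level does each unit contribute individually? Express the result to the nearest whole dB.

79 dB

For N identical incoherent sources L_total = L₁ + 10·log₁₀ N, so L₁ = 90 − 10·log₁₀(14) = 90 − 11.461.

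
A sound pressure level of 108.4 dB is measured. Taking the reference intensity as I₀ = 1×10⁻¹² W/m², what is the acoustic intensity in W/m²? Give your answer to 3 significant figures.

I/I₀ = 10^(108.4/10) = 6.918e+10, so I = 6.918e+10 × 10⁻¹² W/m².

0.0692 W/m²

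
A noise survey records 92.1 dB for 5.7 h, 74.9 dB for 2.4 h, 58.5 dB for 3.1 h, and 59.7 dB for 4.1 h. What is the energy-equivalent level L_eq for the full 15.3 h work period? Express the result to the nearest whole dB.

The energy average is taken in the linear domain: L_eq = 10·log₁₀[(Σ tᵢ·10^(Lᵢ/10))/T], T = 15.3 h.
Σ tᵢ·10^(Lᵢ/10) = 5.7·10^(92.1/10) + 2.4·10^(74.9/10) + 3.1·10^(58.5/10) + 4.1·10^(59.7/10) = 9.325e+09.
L_eq = 10·log₁₀(9.325e+09/15.3) = 87.85 dB.

88 dB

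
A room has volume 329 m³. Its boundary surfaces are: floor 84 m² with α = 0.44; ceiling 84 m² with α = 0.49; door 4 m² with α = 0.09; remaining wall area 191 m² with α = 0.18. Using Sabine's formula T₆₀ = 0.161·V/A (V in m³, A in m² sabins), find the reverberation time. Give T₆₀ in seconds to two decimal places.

0.47 s

Total absorption A = 84·0.44 + 84·0.49 + 4·0.09 + 191·0.18 = 112.86 m² sabins.
T₆₀ = 0.161 × 329 / 112.86 = 0.469 s.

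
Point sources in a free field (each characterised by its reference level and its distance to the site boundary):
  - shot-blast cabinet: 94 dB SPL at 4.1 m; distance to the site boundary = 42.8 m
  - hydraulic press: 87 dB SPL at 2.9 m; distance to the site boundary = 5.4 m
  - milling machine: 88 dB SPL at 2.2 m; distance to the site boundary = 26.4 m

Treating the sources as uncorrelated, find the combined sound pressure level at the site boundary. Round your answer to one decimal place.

First find each source's level at the receiver (point-source: −20·log₁₀(r/r_ref)), then combine on an intensity basis.
shot-blast cabinet: 94 − 20·log₁₀(42.8/4.1) = 94 − 20.37 = 73.63 dB SPL.
hydraulic press: 87 − 20·log₁₀(5.4/2.9) = 87 − 5.40 = 81.60 dB SPL.
milling machine: 88 − 20·log₁₀(26.4/2.2) = 88 − 21.58 = 66.42 dB SPL.
Σ 10^(L/10) = 1.720e+08 → L_total = 10·log₁₀(1.720e+08) = 82.35 dB SPL.

82.4 dB SPL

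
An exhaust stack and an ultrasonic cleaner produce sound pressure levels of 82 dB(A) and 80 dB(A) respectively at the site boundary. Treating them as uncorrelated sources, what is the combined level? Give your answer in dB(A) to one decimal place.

Incoherent sources combine by intensity addition: L_total = 10·log₁₀(Σ 10^(L_i/10)).
Σ 10^(L/10) = 10^(82/10) + 10^(80/10) = 2.585e+08.
L_total = 10·log₁₀(2.585e+08) = 84.12 dB(A).

84.1 dB(A)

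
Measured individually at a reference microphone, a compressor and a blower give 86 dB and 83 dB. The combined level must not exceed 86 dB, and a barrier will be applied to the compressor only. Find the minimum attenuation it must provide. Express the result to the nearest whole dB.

Everything except the compressor sums to 10^(83/10) = 1.995e+08 in linear terms, 83.00 dB.
To meet 86 dB overall, the treated compressor may contribute at most 10^(86/10) − 1.995e+08 = 1.986e+08, i.e. 82.98 dB.
So the compressor must be reduced from 86 to 82.98 dB: IL = 3.02 dB.

3 dB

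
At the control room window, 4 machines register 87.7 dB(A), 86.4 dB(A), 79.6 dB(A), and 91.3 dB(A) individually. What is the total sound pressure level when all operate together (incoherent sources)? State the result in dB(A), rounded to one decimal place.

93.9 dB(A)

For uncorrelated sources the intensities add, so convert each level to linear form, sum, and take 10·log₁₀ of the total.
Σ 10^(L/10) = 10^(87.7/10) + 10^(86.4/10) + 10^(79.6/10) + 10^(91.3/10) = 2.466e+09.
L_total = 10·log₁₀(2.466e+09) = 93.92 dB(A).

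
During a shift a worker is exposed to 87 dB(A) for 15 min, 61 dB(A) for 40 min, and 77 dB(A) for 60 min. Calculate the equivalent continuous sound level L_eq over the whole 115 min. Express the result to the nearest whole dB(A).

Weight each interval's intensity by its duration and average over T = 115 min:
Σ tᵢ·10^(Lᵢ/10) = 15·10^(87/10) + 40·10^(61/10) + 60·10^(77/10) = 1.058e+10.
L_eq = 10·log₁₀(1.058e+10/115) = 79.64 dB(A).

80 dB(A)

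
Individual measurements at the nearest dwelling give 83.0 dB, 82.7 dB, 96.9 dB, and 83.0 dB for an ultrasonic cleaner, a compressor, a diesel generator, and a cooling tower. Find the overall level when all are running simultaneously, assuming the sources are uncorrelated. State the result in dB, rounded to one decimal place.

97.4 dB

For uncorrelated sources the intensities add, so convert each level to linear form, sum, and take 10·log₁₀ of the total.
Σ 10^(L/10) = 10^(83.0/10) + 10^(82.7/10) + 10^(96.9/10) + 10^(83.0/10) = 5.483e+09.
L_total = 10·log₁₀(5.483e+09) = 97.39 dB.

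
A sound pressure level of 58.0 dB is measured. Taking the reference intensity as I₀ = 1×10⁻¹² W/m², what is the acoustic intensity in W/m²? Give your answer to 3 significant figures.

6.31e-07 W/m²

L = 10·log₁₀(I/I₀) ⇒ I = I₀·10^(L/10) = 10⁻¹² × 10^5.80.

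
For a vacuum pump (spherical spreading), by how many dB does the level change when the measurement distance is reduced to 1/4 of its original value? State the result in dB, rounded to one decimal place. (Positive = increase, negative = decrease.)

+12.0 dB

Point-source spreading: ΔL = −20·log₁₀(r₂/r₁).
ΔL = −20·log₁₀(0.25) = +12.04 dB.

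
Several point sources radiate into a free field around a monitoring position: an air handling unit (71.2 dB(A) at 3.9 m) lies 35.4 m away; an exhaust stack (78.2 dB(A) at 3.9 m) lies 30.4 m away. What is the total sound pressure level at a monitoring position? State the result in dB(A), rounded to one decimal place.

61.0 dB(A)

Apply inverse-square spreading to bring every level to the receiver, then sum 10^(L/10).
air handling unit: 71.2 − 20·log₁₀(35.4/3.9) = 71.2 − 19.16 = 52.04 dB(A).
exhaust stack: 78.2 − 20·log₁₀(30.4/3.9) = 78.2 − 17.84 = 60.36 dB(A).
Σ 10^(L/10) = 1.247e+06 → L_total = 10·log₁₀(1.247e+06) = 60.96 dB(A).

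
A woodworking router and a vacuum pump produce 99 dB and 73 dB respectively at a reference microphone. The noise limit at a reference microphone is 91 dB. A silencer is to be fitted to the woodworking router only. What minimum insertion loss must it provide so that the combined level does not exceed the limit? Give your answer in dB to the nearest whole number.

The untreated sources together contribute 10^(73/10) = 1.995e+07, i.e. 73.00 dB.
The limit corresponds to 10^(91/10) = 1.259e+09; subtracting the fixed part leaves 1.239e+09 for the woodworking router, i.e. 90.93 dB.
So the woodworking router must be reduced from 99 to 90.93 dB: IL = 8.07 dB.

8 dB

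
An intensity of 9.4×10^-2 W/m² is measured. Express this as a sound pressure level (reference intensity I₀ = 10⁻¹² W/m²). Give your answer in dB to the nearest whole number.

L = 10·log₁₀(I/I₀) = 10·log₁₀(9.4×10^-2/10⁻¹²) = 10·log₁₀(9.4×10^10).
L = 10·(0.9731 + 10) = 109.73 dB.

110 dB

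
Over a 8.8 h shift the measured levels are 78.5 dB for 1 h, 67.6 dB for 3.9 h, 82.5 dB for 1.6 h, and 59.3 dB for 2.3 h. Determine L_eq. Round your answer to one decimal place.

76.3 dB

The energy average is taken in the linear domain: L_eq = 10·log₁₀[(Σ tᵢ·10^(Lᵢ/10))/T], T = 8.8 h.
Σ tᵢ·10^(Lᵢ/10) = 1·10^(78.5/10) + 3.9·10^(67.6/10) + 1.6·10^(82.5/10) + 2.3·10^(59.3/10) = 3.797e+08.
L_eq = 10·log₁₀(3.797e+08/8.8) = 76.35 dB.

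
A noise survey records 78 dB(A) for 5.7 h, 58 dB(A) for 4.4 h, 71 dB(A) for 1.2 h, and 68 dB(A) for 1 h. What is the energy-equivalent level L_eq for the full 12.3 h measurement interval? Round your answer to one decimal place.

Weight each interval's intensity by its duration and average over T = 12.3 h:
Σ tᵢ·10^(Lᵢ/10) = 5.7·10^(78/10) + 4.4·10^(58/10) + 1.2·10^(71/10) + 1·10^(68/10) = 3.838e+08.
L_eq = 10·log₁₀(3.838e+08/12.3) = 74.94 dB(A).

74.9 dB(A)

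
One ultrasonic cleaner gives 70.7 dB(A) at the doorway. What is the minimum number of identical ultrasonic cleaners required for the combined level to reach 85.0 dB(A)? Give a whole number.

27

The shortfall is 85.0 − 70.7 = 14.3 dB, and N units add 10·log₁₀ N, so need 10·log₁₀ N ≥ 14.3.
N ≥ 10^(14.3/10) = 26.915, so N = 27.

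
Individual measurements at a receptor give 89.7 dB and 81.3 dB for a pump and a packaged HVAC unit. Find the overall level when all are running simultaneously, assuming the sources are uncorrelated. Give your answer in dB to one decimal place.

Incoherent sources combine by intensity addition: L_total = 10·log₁₀(Σ 10^(L_i/10)).
Σ 10^(L/10) = 10^(89.7/10) + 10^(81.3/10) = 1.068e+09.
L_total = 10·log₁₀(1.068e+09) = 90.29 dB.

90.3 dB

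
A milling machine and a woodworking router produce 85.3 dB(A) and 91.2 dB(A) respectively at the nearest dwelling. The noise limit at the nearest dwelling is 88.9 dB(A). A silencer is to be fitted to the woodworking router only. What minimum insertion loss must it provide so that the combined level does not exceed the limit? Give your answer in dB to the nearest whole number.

The untreated sources together contribute 10^(85.3/10) = 3.388e+08, i.e. 85.30 dB(A).
The limit corresponds to 10^(88.9/10) = 7.762e+08; subtracting the fixed part leaves 4.374e+08 for the woodworking router, i.e. 86.41 dB(A).
Required insertion loss = 91.2 − 86.41 = 4.79 dB.

5 dB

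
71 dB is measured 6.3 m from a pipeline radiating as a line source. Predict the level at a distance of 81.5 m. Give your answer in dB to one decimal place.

Cylindrical spreading from a line source gives a 10·log₁₀(r₂/r₁) drop.
L₂ = 71 − 10·log₁₀(81.5/6.3) = 71 − 11.118 = 59.88 dB.

59.9 dB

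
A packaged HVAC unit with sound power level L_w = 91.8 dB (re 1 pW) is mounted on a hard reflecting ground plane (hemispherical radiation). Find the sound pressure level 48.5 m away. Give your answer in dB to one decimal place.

The power spreads over a hemisphere of area 2π·r², so L_p = L_w − 10·log₁₀(2π·r²).
2π·r² = 1.478e+04 m², 10·log₁₀ of that is 41.697 dB.
L_p = 91.8 − 41.697 = 50.10 dB.

50.1 dB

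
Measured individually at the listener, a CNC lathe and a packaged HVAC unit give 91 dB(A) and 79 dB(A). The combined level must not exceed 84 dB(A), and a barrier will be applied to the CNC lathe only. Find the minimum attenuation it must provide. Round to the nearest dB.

9 dB

Everything except the CNC lathe sums to 10^(79/10) = 7.943e+07 in linear terms, 79.00 dB(A).
To meet 84 dB(A) overall, the treated CNC lathe may contribute at most 10^(84/10) − 7.943e+07 = 1.718e+08, i.e. 82.35 dB(A).
Required insertion loss = 91 − 82.35 = 8.65 dB.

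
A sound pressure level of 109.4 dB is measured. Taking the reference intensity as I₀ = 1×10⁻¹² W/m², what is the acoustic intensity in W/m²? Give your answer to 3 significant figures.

I/I₀ = 10^(109.4/10) = 8.71e+10, so I = 8.71e+10 × 10⁻¹² W/m².

0.0871 W/m²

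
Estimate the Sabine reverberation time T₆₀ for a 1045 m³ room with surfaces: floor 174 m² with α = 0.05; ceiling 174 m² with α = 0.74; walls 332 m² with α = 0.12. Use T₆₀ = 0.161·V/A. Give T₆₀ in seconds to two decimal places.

0.95 s

Summing Sᵢαᵢ: 174·0.05 + 174·0.74 + 332·0.12 = 177.30 m².
T₆₀ = 0.161 × 1045 / 177.30 = 0.949 s.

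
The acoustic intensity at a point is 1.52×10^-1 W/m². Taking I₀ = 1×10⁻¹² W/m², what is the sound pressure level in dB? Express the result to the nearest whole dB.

Dividing by I₀ shifts the exponent by 12: I/I₀ = 1.52×10^11.
L = 10·(0.1818 + 11) = 111.82 dB.

112 dB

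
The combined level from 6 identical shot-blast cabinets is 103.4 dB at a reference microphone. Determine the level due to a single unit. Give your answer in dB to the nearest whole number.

96 dB

For N identical incoherent sources L_total = L₁ + 10·log₁₀ N, so L₁ = 103.4 − 10·log₁₀(6) = 103.4 − 7.782.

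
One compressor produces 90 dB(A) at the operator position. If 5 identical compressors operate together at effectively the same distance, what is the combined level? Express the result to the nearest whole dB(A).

With 5 equal, uncorrelated contributions the intensity is 5× that of one unit, giving a rise of 10·log₁₀ 5.
L_total = 90 + 10·log₁₀(5) = 90 + 6.990 = 96.99 dB(A).

97 dB(A)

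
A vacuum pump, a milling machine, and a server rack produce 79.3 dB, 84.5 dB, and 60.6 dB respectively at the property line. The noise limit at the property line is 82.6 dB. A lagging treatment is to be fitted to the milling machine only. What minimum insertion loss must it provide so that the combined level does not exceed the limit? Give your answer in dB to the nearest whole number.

Everything except the milling machine sums to 10^(79.3/10) + 10^(60.6/10) = 8.626e+07 in linear terms, 79.36 dB.
The limit corresponds to 10^(82.6/10) = 1.820e+08; subtracting the fixed part leaves 9.571e+07 for the milling machine, i.e. 79.81 dB.
Required insertion loss = 84.5 − 79.81 = 4.69 dB.

5 dB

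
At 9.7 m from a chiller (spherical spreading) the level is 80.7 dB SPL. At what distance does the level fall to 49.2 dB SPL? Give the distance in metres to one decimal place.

For a point source L₁ − L₂ = 20·log₁₀(r₂/r₁), so r₂ = r₁·10^((L₁−L₂)/20).
r₂ = 9.7·10^((80.7−49.2)/20) = 9.7·10^(31.5/20) = 364.56 m.

364.6 m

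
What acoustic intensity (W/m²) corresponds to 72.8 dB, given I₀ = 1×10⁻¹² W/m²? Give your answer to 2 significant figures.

1.9e-05 W/m²

I = I₀·10^(L/10) = 10⁻¹² × 10^(72.8/10) = 10^(-4.720).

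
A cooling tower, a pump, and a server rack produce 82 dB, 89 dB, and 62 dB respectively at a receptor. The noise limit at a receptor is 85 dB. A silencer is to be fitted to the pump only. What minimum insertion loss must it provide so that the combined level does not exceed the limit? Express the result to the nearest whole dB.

Fixed contribution from the other sources: Σ 10^(L/10) = 10^(82/10) + 10^(62/10) = 1.601e+08 (82.04 dB).
To meet 85 dB overall, the treated pump may contribute at most 10^(85/10) − 1.601e+08 = 1.562e+08, i.e. 81.94 dB.
So the pump must be reduced from 89 to 81.94 dB: IL = 7.06 dB.

7 dB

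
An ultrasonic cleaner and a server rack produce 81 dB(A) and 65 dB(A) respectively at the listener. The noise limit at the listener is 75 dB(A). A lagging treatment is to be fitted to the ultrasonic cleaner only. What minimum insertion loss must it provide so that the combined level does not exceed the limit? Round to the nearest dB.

6 dB

Everything except the ultrasonic cleaner sums to 10^(65/10) = 3.162e+06 in linear terms, 65.00 dB(A).
To meet 75 dB(A) overall, the treated ultrasonic cleaner may contribute at most 10^(75/10) − 3.162e+06 = 2.846e+07, i.e. 74.54 dB(A).
So the ultrasonic cleaner must be reduced from 81 to 74.54 dB(A): IL = 6.46 dB.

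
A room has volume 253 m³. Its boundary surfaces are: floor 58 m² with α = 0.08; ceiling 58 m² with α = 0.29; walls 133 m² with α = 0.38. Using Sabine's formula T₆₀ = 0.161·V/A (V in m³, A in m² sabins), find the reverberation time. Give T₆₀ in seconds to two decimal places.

Total absorption A = 58·0.08 + 58·0.29 + 133·0.38 = 72.00 m² sabins.
T₆₀ = 0.161 × 253 / 72.00 = 0.566 s.

0.57 s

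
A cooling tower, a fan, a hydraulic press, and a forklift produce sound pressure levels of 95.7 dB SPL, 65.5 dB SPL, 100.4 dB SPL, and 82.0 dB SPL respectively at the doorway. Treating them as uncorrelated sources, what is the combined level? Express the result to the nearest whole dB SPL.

102 dB SPL

For uncorrelated sources the intensities add, so convert each level to linear form, sum, and take 10·log₁₀ of the total.
Σ 10^(L/10) = 10^(95.7/10) + 10^(65.5/10) + 10^(100.4/10) + 10^(82.0/10) = 1.484e+10.
L_total = 10·log₁₀(1.484e+10) = 101.71 dB SPL.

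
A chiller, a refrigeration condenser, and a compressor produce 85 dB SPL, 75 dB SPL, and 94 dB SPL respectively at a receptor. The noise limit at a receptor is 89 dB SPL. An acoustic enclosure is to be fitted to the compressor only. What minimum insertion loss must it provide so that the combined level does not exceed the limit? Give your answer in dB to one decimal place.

7.5 dB

Fixed contribution from the other sources: Σ 10^(L/10) = 10^(85/10) + 10^(75/10) = 3.479e+08 (85.41 dB SPL).
To meet 89 dB SPL overall, the treated compressor may contribute at most 10^(89/10) − 3.479e+08 = 4.465e+08, i.e. 86.50 dB SPL.
So the compressor must be reduced from 94 to 86.50 dB SPL: IL = 7.50 dB.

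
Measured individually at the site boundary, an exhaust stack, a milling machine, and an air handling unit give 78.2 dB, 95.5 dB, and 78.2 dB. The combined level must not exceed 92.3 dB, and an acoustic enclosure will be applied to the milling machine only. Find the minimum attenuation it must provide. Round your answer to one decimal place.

3.6 dB

Everything except the milling machine sums to 10^(78.2/10) + 10^(78.2/10) = 1.321e+08 in linear terms, 81.21 dB.
To meet 92.3 dB overall, the treated milling machine may contribute at most 10^(92.3/10) − 1.321e+08 = 1.566e+09, i.e. 91.95 dB.
So the milling machine must be reduced from 95.5 to 91.95 dB: IL = 3.55 dB.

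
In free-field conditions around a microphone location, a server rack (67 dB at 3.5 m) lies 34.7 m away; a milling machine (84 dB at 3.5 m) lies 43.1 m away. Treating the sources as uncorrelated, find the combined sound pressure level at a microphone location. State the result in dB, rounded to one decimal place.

62.3 dB

Apply inverse-square spreading to bring every level to the receiver, then sum 10^(L/10).
server rack: 67 − 20·log₁₀(34.7/3.5) = 67 − 19.93 = 47.07 dB.
milling machine: 84 − 20·log₁₀(43.1/3.5) = 84 − 21.81 = 62.19 dB.
Σ 10^(L/10) = 1.707e+06 → L_total = 10·log₁₀(1.707e+06) = 62.32 dB.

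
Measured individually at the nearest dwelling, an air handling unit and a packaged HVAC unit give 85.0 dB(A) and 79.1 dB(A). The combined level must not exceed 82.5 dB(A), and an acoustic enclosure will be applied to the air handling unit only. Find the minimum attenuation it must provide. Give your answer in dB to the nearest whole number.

5 dB

Fixed contribution from the other source: Σ 10^(L/10) = 10^(79.1/10) = 8.128e+07 (79.10 dB(A)).
The limit corresponds to 10^(82.5/10) = 1.778e+08; subtracting the fixed part leaves 9.654e+07 for the air handling unit, i.e. 79.85 dB(A).
So the air handling unit must be reduced from 85.0 to 79.85 dB(A): IL = 5.15 dB.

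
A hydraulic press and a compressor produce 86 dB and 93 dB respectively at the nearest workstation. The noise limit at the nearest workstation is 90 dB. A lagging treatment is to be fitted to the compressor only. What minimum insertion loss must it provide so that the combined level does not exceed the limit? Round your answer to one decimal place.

5.2 dB

Everything except the compressor sums to 10^(86/10) = 3.981e+08 in linear terms, 86.00 dB.
To meet 90 dB overall, the treated compressor may contribute at most 10^(90/10) − 3.981e+08 = 6.019e+08, i.e. 87.80 dB.
So the compressor must be reduced from 93 to 87.80 dB: IL = 5.20 dB.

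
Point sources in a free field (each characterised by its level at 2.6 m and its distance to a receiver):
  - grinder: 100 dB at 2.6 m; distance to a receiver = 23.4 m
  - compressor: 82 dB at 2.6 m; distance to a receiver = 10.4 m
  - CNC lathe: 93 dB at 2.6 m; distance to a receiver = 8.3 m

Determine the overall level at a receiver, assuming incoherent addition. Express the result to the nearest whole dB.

Apply inverse-square spreading to bring every level to the receiver, then sum 10^(L/10).
grinder: 100 − 20·log₁₀(23.4/2.6) = 100 − 19.08 = 80.92 dB.
compressor: 82 − 20·log₁₀(10.4/2.6) = 82 − 12.04 = 69.96 dB.
CNC lathe: 93 − 20·log₁₀(8.3/2.6) = 93 − 10.08 = 82.92 dB.
Σ 10^(L/10) = 3.292e+08 → L_total = 10·log₁₀(3.292e+08) = 85.17 dB.

85 dB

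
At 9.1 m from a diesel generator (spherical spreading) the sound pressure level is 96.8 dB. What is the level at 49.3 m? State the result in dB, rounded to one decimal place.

Point-source attenuation: ΔL = 20·log₁₀(r₂/r₁) = 20·log₁₀(49.3/9.1) = 14.676 dB.
L₂ = 96.8 − 20·log₁₀(49.3/9.1) = 96.8 − 14.676 = 82.12 dB.

82.1 dB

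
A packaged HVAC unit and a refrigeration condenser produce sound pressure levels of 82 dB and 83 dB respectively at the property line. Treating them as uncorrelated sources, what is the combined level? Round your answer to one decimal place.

Incoherent sources combine by intensity addition: L_total = 10·log₁₀(Σ 10^(L_i/10)).
Σ 10^(L/10) = 10^(82/10) + 10^(83/10) = 3.580e+08.
L_total = 10·log₁₀(3.580e+08) = 85.54 dB.

85.5 dB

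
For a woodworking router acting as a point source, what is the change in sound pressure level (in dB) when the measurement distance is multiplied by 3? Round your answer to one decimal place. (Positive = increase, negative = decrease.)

Point-source spreading: ΔL = −20·log₁₀(r₂/r₁).
ΔL = −20·log₁₀(3) = -9.54 dB.

-9.5 dB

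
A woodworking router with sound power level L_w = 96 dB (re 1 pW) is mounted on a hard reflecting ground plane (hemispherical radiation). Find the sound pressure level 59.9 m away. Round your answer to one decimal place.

52.5 dB

Free-field hemispherical radiation: L_p = L_w − 10·log₁₀(2π·r²), r = 59.9 m.
2π·r² = 2.254e+04 m², 10·log₁₀ of that is 43.530 dB.
L_p = 96 − 43.530 = 52.47 dB.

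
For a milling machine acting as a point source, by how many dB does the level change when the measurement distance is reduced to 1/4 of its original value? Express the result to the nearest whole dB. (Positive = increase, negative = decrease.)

Point-source spreading: ΔL = −20·log₁₀(r₂/r₁).
ΔL = −20·log₁₀(0.25) = +12.04 dB.

+12 dB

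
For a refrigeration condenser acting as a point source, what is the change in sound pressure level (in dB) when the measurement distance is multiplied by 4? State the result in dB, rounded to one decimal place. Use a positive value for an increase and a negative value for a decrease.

-12.0 dB

A point source loses 6 dB per doubling of distance; generally ΔL = −20·log₁₀(r₂/r₁).
ΔL = −20·log₁₀(4) = -12.04 dB.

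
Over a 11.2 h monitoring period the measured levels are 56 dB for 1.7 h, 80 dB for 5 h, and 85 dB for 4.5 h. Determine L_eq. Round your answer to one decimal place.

82.3 dB

The energy average is taken in the linear domain: L_eq = 10·log₁₀[(Σ tᵢ·10^(Lᵢ/10))/T], T = 11.2 h.
Σ tᵢ·10^(Lᵢ/10) = 1.7·10^(56/10) + 5·10^(80/10) + 4.5·10^(85/10) = 1.924e+09.
L_eq = 10·log₁₀(1.924e+09/11.2) = 82.35 dB.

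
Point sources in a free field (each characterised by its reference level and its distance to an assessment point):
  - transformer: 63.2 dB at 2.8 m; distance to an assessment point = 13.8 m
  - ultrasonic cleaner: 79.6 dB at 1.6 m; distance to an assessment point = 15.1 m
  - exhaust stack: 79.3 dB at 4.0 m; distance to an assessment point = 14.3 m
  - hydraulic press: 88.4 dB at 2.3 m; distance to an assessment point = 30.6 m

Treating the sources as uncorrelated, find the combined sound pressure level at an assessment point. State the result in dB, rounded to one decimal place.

70.7 dB

Propagate each source to the receiver with L = L_ref − 20·log₁₀(r/r_ref), then add intensities.
transformer: 63.2 − 20·log₁₀(13.8/2.8) = 63.2 − 13.85 = 49.35 dB.
ultrasonic cleaner: 79.6 − 20·log₁₀(15.1/1.6) = 79.6 − 19.50 = 60.10 dB.
exhaust stack: 79.3 − 20·log₁₀(14.3/4.0) = 79.3 − 11.07 = 68.23 dB.
hydraulic press: 88.4 − 20·log₁₀(30.6/2.3) = 88.4 − 22.48 = 65.92 dB.
Σ 10^(L/10) = 1.168e+07 → L_total = 10·log₁₀(1.168e+07) = 70.67 dB.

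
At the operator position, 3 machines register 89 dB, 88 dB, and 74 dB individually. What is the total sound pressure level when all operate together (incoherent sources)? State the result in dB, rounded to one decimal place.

For uncorrelated sources the intensities add, so convert each level to linear form, sum, and take 10·log₁₀ of the total.
Σ 10^(L/10) = 10^(89/10) + 10^(88/10) + 10^(74/10) = 1.450e+09.
L_total = 10·log₁₀(1.450e+09) = 91.61 dB.

91.6 dB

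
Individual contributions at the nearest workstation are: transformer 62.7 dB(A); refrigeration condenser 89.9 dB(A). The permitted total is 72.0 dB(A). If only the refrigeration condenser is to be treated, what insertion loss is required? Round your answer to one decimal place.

Fixed contribution from the other source: Σ 10^(L/10) = 10^(62.7/10) = 1.862e+06 (62.70 dB(A)).
To meet 72.0 dB(A) overall, the treated refrigeration condenser may contribute at most 10^(72.0/10) − 1.862e+06 = 1.399e+07, i.e. 71.46 dB(A).
So the refrigeration condenser must be reduced from 89.9 to 71.46 dB(A): IL = 18.44 dB.

18.4 dB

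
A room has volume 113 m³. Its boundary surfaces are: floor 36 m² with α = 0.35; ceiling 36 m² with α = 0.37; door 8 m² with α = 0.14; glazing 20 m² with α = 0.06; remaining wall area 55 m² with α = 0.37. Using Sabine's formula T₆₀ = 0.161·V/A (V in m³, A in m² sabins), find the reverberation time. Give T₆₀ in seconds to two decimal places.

Summing Sᵢαᵢ: 36·0.35 + 36·0.37 + 8·0.14 + 20·0.06 + 55·0.37 = 48.59 m².
T₆₀ = 0.161·V/A = 0.161·113/48.59 = 0.374 s.

0.37 s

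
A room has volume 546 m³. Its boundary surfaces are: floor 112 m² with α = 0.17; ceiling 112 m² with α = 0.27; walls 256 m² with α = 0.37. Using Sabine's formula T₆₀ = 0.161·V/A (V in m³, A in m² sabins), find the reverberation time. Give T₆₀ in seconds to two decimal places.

A = Σ Sᵢαᵢ = 112·0.17 + 112·0.27 + 256·0.37 = 144.00 m².
T₆₀ = 0.161·V/A = 0.161·546/144.00 = 0.610 s.

0.61 s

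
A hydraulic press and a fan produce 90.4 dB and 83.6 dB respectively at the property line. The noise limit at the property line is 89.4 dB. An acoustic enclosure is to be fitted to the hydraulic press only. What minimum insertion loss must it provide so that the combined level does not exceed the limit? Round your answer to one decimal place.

2.3 dB

Everything except the hydraulic press sums to 10^(83.6/10) = 2.291e+08 in linear terms, 83.60 dB.
The limit corresponds to 10^(89.4/10) = 8.710e+08; subtracting the fixed part leaves 6.419e+08 for the hydraulic press, i.e. 88.07 dB.
So the hydraulic press must be reduced from 90.4 to 88.07 dB: IL = 2.33 dB.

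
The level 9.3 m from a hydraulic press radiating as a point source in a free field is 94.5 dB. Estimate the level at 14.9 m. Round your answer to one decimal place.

Point-source attenuation: ΔL = 20·log₁₀(r₂/r₁) = 20·log₁₀(14.9/9.3) = 4.094 dB.
L₂ = 94.5 − 20·log₁₀(14.9/9.3) = 94.5 − 4.094 = 90.41 dB.

90.4 dB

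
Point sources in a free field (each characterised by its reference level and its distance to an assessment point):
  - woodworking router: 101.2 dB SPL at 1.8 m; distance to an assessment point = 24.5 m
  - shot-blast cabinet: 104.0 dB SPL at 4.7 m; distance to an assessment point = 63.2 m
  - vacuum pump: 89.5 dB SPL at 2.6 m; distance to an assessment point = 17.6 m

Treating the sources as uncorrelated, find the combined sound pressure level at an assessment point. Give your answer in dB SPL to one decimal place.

83.6 dB SPL

First find each source's level at the receiver (point-source: −20·log₁₀(r/r_ref)), then combine on an intensity basis.
woodworking router: 101.2 − 20·log₁₀(24.5/1.8) = 101.2 − 22.68 = 78.52 dB SPL.
shot-blast cabinet: 104.0 − 20·log₁₀(63.2/4.7) = 104.0 − 22.57 = 81.43 dB SPL.
vacuum pump: 89.5 − 20·log₁₀(17.6/2.6) = 89.5 − 16.61 = 72.89 dB SPL.
Σ 10^(L/10) = 2.295e+08 → L_total = 10·log₁₀(2.295e+08) = 83.61 dB SPL.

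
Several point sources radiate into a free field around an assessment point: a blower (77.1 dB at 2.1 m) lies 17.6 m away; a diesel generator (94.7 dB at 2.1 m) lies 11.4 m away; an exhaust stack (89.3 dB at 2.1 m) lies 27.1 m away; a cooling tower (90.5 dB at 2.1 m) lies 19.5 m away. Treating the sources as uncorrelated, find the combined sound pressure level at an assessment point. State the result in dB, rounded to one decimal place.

First find each source's level at the receiver (point-source: −20·log₁₀(r/r_ref)), then combine on an intensity basis.
blower: 77.1 − 20·log₁₀(17.6/2.1) = 77.1 − 18.47 = 58.63 dB.
diesel generator: 94.7 − 20·log₁₀(11.4/2.1) = 94.7 − 14.69 = 80.01 dB.
exhaust stack: 89.3 − 20·log₁₀(27.1/2.1) = 89.3 − 22.21 = 67.09 dB.
cooling tower: 90.5 − 20·log₁₀(19.5/2.1) = 90.5 − 19.36 = 71.14 dB.
Σ 10^(L/10) = 1.190e+08 → L_total = 10·log₁₀(1.190e+08) = 80.76 dB.

80.8 dB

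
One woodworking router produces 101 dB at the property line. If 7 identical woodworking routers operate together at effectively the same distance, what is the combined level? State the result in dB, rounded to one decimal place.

N identical incoherent sources raise the level by 10·log₁₀ N.
L_total = 101 + 10·log₁₀(7) = 101 + 8.451 = 109.45 dB.

109.5 dB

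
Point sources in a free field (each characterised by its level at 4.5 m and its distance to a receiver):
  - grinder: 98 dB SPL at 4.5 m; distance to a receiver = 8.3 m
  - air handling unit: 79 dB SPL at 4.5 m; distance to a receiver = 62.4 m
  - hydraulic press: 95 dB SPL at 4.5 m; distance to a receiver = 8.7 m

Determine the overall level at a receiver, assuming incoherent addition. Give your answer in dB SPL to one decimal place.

94.3 dB SPL

Propagate each source to the receiver with L = L_ref − 20·log₁₀(r/r_ref), then add intensities.
grinder: 98 − 20·log₁₀(8.3/4.5) = 98 − 5.32 = 92.68 dB SPL.
air handling unit: 79 − 20·log₁₀(62.4/4.5) = 79 − 22.84 = 56.16 dB SPL.
hydraulic press: 95 − 20·log₁₀(8.7/4.5) = 95 − 5.73 = 89.27 dB SPL.
Σ 10^(L/10) = 2.701e+09 → L_total = 10·log₁₀(2.701e+09) = 94.32 dB SPL.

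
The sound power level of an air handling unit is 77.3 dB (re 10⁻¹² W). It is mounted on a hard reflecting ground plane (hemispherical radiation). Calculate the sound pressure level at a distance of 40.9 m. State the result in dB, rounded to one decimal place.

37.1 dB

L_p = L_w − 10·log₁₀(2π·r²) with r = 40.9 m.
2π·r² = 1.051e+04 m², 10·log₁₀ of that is 40.216 dB.
L_p = 77.3 − 40.216 = 37.08 dB.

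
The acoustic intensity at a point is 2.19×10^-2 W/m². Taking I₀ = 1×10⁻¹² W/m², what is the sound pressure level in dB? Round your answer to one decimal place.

103.4 dB

L = 10·log₁₀(I/I₀) = 10·log₁₀(2.19×10^-2/10⁻¹²) = 10·log₁₀(2.19×10^10).
L = 10·(0.3404 + 10) = 103.40 dB.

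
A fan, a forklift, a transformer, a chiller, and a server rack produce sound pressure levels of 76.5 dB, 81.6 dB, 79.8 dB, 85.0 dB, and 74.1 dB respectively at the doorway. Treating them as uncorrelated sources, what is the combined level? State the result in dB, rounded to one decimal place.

88.0 dB

For uncorrelated sources the intensities add, so convert each level to linear form, sum, and take 10·log₁₀ of the total.
Σ 10^(L/10) = 10^(76.5/10) + 10^(81.6/10) + 10^(79.8/10) + 10^(85.0/10) + 10^(74.1/10) = 6.266e+08.
L_total = 10·log₁₀(6.266e+08) = 87.97 dB.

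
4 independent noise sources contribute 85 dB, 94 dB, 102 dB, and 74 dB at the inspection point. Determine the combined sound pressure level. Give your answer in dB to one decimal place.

102.7 dB

For uncorrelated sources the intensities add, so convert each level to linear form, sum, and take 10·log₁₀ of the total.
Σ 10^(L/10) = 10^(85/10) + 10^(94/10) + 10^(102/10) + 10^(74/10) = 1.870e+10.
L_total = 10·log₁₀(1.870e+10) = 102.72 dB.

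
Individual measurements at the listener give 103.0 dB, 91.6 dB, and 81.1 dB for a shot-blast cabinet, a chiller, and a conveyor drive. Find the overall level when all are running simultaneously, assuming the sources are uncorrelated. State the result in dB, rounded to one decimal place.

103.3 dB

For uncorrelated sources the intensities add, so convert each level to linear form, sum, and take 10·log₁₀ of the total.
Σ 10^(L/10) = 10^(103.0/10) + 10^(91.6/10) + 10^(81.1/10) = 2.153e+10.
L_total = 10·log₁₀(2.153e+10) = 103.33 dB.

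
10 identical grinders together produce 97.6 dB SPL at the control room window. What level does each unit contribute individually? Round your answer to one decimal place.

Dividing the total intensity by 10 lowers the level by 10·log₁₀ 10 = 10.000 dB: L₁ = 97.6 − 10.000.

87.6 dB SPL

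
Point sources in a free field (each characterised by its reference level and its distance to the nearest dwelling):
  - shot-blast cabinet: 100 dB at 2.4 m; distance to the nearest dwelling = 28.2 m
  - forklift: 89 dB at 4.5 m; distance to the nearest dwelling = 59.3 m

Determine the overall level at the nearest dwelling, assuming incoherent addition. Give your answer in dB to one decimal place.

Propagate each source to the receiver with L = L_ref − 20·log₁₀(r/r_ref), then add intensities.
shot-blast cabinet: 100 − 20·log₁₀(28.2/2.4) = 100 − 21.40 = 78.60 dB.
forklift: 89 − 20·log₁₀(59.3/4.5) = 89 − 22.40 = 66.60 dB.
Σ 10^(L/10) = 7.701e+07 → L_total = 10·log₁₀(7.701e+07) = 78.87 dB.

78.9 dB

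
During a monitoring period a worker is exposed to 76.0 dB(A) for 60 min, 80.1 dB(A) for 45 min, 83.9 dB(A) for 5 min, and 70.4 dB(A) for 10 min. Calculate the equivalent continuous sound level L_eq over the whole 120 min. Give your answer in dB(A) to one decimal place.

L_eq = 10·log₁₀[(1/T)·Σ tᵢ·10^(Lᵢ/10)] with T = 120 min.
Σ tᵢ·10^(Lᵢ/10) = 60·10^(76.0/10) + 45·10^(80.1/10) + 5·10^(83.9/10) + 10·10^(70.4/10) = 8.330e+09.
L_eq = 10·log₁₀(8.330e+09/120) = 78.41 dB(A).

78.4 dB(A)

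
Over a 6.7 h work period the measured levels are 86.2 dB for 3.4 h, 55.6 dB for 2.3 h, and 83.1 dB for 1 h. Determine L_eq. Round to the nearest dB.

The energy average is taken in the linear domain: L_eq = 10·log₁₀[(Σ tᵢ·10^(Lᵢ/10))/T], T = 6.7 h.
Σ tᵢ·10^(Lᵢ/10) = 3.4·10^(86.2/10) + 2.3·10^(55.6/10) + 1·10^(83.1/10) = 1.622e+09.
L_eq = 10·log₁₀(1.622e+09/6.7) = 83.84 dB.

84 dB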